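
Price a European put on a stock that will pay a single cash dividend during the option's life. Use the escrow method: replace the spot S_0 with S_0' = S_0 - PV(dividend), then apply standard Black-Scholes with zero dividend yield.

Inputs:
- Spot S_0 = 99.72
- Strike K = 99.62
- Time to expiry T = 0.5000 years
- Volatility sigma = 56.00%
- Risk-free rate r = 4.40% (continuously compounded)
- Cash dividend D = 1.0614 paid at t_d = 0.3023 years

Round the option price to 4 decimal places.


PV(D) = D * exp(-r * t_d) = 1.0614 * 0.98678687 = 1.04737558
S_0' = S_0 - PV(D) = 99.7200 - 1.04737558 = 98.67262442
d1 = (ln(S_0'/K) + (r + sigma^2/2)*T) / (sigma*sqrt(T)) = 0.22941726
d2 = d1 - sigma*sqrt(T) = -0.16656254
exp(-rT) = 0.97824024
N(-d1) = 0.40927231; N(-d2) = 0.56614287
P = K * exp(-rT) * N(-d2) - S_0' * N(-d1) = 99.6200 * 0.97824024 * 0.56614287 - 98.67262442 * 0.40927231 = 14.7879

Answer: Price = 14.7879


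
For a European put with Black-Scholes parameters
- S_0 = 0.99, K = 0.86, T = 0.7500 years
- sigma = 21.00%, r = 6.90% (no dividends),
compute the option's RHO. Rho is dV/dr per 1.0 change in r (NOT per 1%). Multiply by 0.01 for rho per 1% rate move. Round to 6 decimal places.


Answer: Rho = -0.102041

Derivation:
d1 = 1.1495321751; d2 = 0.9676668403
phi(d1) = 0.2060470694; exp(-qT) = 1.0000000000; exp(-rT) = 0.9495662287
N(-d2) = 0.1666053919
Rho = -K*T*exp(-rT)*N(-d2) = -0.8600 * 0.7500 * 0.9495662287 * 0.1666053919 = -0.102041


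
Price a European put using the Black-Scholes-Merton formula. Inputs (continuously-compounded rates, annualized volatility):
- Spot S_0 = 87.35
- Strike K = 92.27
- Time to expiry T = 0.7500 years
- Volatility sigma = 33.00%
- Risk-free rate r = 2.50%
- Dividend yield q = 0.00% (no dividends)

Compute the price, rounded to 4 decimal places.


d1 = (ln(S/K) + (r - q + 0.5*sigma^2) * T) / (sigma * sqrt(T)) = 0.01676581
d2 = d1 - sigma * sqrt(T) = -0.26902257
exp(-rT) = 0.98142469; exp(-qT) = 1.00000000
P = K * exp(-rT) * N(-d2) - S_0 * exp(-qT) * N(-d1)
N(-d1) = 0.49331172; N(-d2) = 0.60604384
P = 92.2700 * 0.98142469 * 0.60604384 - 87.3500 * 1.00000000 * 0.49331172 = 11.7902

Answer: Price = 11.7902


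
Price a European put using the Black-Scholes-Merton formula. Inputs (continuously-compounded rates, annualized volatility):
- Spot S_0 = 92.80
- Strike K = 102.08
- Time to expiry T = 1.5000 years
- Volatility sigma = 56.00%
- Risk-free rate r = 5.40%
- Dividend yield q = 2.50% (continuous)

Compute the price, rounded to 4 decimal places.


Answer: Price = 27.0679

Derivation:
d1 = (ln(S/K) + (r - q + 0.5*sigma^2) * T) / (sigma * sqrt(T)) = 0.26738779
d2 = d1 - sigma * sqrt(T) = -0.41846934
exp(-rT) = 0.92219369; exp(-qT) = 0.96319442
P = K * exp(-rT) * N(-d2) - S_0 * exp(-qT) * N(-d1)
N(-d1) = 0.39458530; N(-d2) = 0.66219800
P = 102.0800 * 0.92219369 * 0.66219800 - 92.8000 * 0.96319442 * 0.39458530 = 27.0679


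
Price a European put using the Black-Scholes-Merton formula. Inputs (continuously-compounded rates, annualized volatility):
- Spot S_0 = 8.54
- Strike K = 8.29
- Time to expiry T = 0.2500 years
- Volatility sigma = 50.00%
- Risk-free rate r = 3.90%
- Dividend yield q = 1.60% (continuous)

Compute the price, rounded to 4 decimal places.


Answer: Price = 0.6915

Derivation:
d1 = (ln(S/K) + (r - q + 0.5*sigma^2) * T) / (sigma * sqrt(T)) = 0.26684415
d2 = d1 - sigma * sqrt(T) = 0.01684415
exp(-rT) = 0.99029738; exp(-qT) = 0.99600799
P = K * exp(-rT) * N(-d2) - S_0 * exp(-qT) * N(-d1)
N(-d1) = 0.39479458; N(-d2) = 0.49328047
P = 8.2900 * 0.99029738 * 0.49328047 - 8.5400 * 0.99600799 * 0.39479458 = 0.6915


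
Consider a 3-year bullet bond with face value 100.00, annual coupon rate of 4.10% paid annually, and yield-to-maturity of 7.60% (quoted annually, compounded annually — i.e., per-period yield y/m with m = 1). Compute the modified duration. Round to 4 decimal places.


Coupon per period c = face * coupon_rate / m = 4.100000
Periods per year m = 1; per-period yield y/m = 0.076000
Number of cashflows N = 3
Cashflows (t years, CF_t, discount factor 1/(1+y/m)^(m*t), PV):
  t = 1.0000: CF_t = 4.100000, DF = 0.929368, PV = 3.810409
  t = 2.0000: CF_t = 4.100000, DF = 0.863725, PV = 3.541272
  t = 3.0000: CF_t = 104.100000, DF = 0.802718, PV = 83.562979
Price P = sum_t PV_t = 90.914660
First compute Macaulay numerator sum_t t * PV_t:
  t * PV_t at t = 1.0000: 3.810409
  t * PV_t at t = 2.0000: 7.082544
  t * PV_t at t = 3.0000: 250.688938
Macaulay duration D = 261.581891 / 90.914660 = 2.877225
Modified duration = D / (1 + y/m) = 2.877225 / (1 + 0.076000) = 2.674000

Answer: Modified duration = 2.6740


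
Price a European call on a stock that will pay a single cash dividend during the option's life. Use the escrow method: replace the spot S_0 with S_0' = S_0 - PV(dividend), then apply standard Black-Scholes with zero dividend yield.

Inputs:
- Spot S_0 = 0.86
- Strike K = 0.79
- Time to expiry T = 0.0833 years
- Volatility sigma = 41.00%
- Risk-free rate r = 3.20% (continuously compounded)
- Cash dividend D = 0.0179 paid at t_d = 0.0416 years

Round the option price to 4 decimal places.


PV(D) = D * exp(-r * t_d) = 0.0179 * 0.99866969 = 0.01787619
S_0' = S_0 - PV(D) = 0.8600 - 0.01787619 = 0.84212381
d1 = (ln(S_0'/K) + (r + sigma^2/2)*T) / (sigma*sqrt(T)) = 0.62164390
d2 = d1 - sigma*sqrt(T) = 0.50331076
exp(-rT) = 0.99733795
N(d1) = 0.73291197; N(d2) = 0.69262710
C = S_0' * N(d1) - K * exp(-rT) * N(d2) = 0.84212381 * 0.73291197 - 0.7900 * 0.99733795 * 0.69262710 = 0.0715

Answer: Price = 0.0715


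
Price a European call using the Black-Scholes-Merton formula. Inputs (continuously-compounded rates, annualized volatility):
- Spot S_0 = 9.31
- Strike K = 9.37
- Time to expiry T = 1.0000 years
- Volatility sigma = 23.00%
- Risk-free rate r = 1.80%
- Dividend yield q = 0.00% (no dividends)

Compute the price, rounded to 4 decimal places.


Answer: Price = 0.9021

Derivation:
d1 = (ln(S/K) + (r - q + 0.5*sigma^2) * T) / (sigma * sqrt(T)) = 0.16533041
d2 = d1 - sigma * sqrt(T) = -0.06466959
exp(-rT) = 0.98216103; exp(-qT) = 1.00000000
C = S_0 * exp(-qT) * N(d1) - K * exp(-rT) * N(d2)
N(d1) = 0.56565804; N(d2) = 0.47421854
C = 9.3100 * 1.00000000 * 0.56565804 - 9.3700 * 0.98216103 * 0.47421854 = 0.9021


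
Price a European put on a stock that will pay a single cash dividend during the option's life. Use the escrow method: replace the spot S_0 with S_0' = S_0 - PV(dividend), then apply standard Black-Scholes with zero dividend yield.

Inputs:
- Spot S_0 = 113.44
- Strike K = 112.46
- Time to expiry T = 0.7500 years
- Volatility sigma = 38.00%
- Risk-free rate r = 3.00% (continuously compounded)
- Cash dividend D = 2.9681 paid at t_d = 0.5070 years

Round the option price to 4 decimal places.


Answer: Price = 14.1301

Derivation:
PV(D) = D * exp(-r * t_d) = 2.9681 * 0.98490509 = 2.92329679
S_0' = S_0 - PV(D) = 113.4400 - 2.92329679 = 110.51670321
d1 = (ln(S_0'/K) + (r + sigma^2/2)*T) / (sigma*sqrt(T)) = 0.17994813
d2 = d1 - sigma*sqrt(T) = -0.14914153
exp(-rT) = 0.97775124
N(-d1) = 0.42859665; N(-d2) = 0.55927902
P = K * exp(-rT) * N(-d2) - S_0' * N(-d1) = 112.4600 * 0.97775124 * 0.55927902 - 110.51670321 * 0.42859665 = 14.1301


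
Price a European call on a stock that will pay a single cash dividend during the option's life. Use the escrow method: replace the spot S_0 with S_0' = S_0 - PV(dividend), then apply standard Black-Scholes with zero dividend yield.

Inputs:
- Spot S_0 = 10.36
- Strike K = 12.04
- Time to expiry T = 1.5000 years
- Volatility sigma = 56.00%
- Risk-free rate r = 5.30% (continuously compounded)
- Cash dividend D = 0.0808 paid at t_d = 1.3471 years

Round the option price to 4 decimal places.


Answer: Price = 2.4722

Derivation:
PV(D) = D * exp(-r * t_d) = 0.0808 * 0.93109283 = 0.07523230
S_0' = S_0 - PV(D) = 10.3600 - 0.07523230 = 10.28476770
d1 = (ln(S_0'/K) + (r + sigma^2/2)*T) / (sigma*sqrt(T)) = 0.22909946
d2 = d1 - sigma*sqrt(T) = -0.45675767
exp(-rT) = 0.92357802
N(d1) = 0.59060419; N(d2) = 0.32392262
C = S_0' * N(d1) - K * exp(-rT) * N(d2) = 10.28476770 * 0.59060419 - 12.0400 * 0.92357802 * 0.32392262 = 2.4722


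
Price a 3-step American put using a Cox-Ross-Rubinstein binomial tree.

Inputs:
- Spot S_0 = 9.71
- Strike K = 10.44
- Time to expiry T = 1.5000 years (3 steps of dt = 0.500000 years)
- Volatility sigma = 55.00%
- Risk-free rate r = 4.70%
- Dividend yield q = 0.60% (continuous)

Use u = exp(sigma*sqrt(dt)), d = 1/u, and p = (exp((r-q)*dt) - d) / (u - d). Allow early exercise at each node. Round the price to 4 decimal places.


Answer: Price = V(0,0) = 2.8586

Derivation:
dt = T/N = 0.500000
u = exp(sigma*sqrt(dt)) = 1.475370; d = 1/u = 0.677796
p = (exp((r-q)*dt) - d) / (u - d) = 0.429948
Discount per step: exp(-r*dt) = 0.976774
Stock lattice S(k, i) with i counting down-moves:
  k=0: S(0,0) = 9.7100
  k=1: S(1,0) = 14.3258; S(1,1) = 6.5814
  k=2: S(2,0) = 21.1359; S(2,1) = 9.7100; S(2,2) = 4.4608
  k=3: S(3,0) = 31.1833; S(3,1) = 14.3258; S(3,2) = 6.5814; S(3,3) = 3.0235
Terminal payoffs V(N, i) = max(K - S_T, 0):
  V(3,0) = 0.000000; V(3,1) = 0.000000; V(3,2) = 3.858600; V(3,3) = 7.416455
Backward induction: V(k, i) = exp(-r*dt) * [p * V(k+1, i) + (1-p) * V(k+1, i+1)]; then take max(V_cont, immediate exercise) for American.
  V(2,0) = exp(-r*dt) * [p*0.000000 + (1-p)*0.000000] = 0.000000; exercise = 0.000000; V(2,0) = max -> 0.000000
  V(2,1) = exp(-r*dt) * [p*0.000000 + (1-p)*3.858600] = 2.148513; exercise = 0.730000; V(2,1) = max -> 2.148513
  V(2,2) = exp(-r*dt) * [p*3.858600 + (1-p)*7.416455] = 5.750035; exercise = 5.979152; V(2,2) = max -> 5.979152
  V(1,0) = exp(-r*dt) * [p*0.000000 + (1-p)*2.148513] = 1.196317; exercise = 0.000000; V(1,0) = max -> 1.196317
  V(1,1) = exp(-r*dt) * [p*2.148513 + (1-p)*5.979152] = 4.231557; exercise = 3.858600; V(1,1) = max -> 4.231557
  V(0,0) = exp(-r*dt) * [p*1.196317 + (1-p)*4.231557] = 2.858588; exercise = 0.730000; V(0,0) = max -> 2.858588


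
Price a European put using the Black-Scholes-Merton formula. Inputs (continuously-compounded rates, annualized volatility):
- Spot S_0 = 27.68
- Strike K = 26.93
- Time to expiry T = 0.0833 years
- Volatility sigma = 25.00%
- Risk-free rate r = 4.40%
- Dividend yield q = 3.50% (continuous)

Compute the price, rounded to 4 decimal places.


Answer: Price = 0.4584

Derivation:
d1 = (ln(S/K) + (r - q + 0.5*sigma^2) * T) / (sigma * sqrt(T)) = 0.42716828
d2 = d1 - sigma * sqrt(T) = 0.35501393
exp(-rT) = 0.99634151; exp(-qT) = 0.99708875
P = K * exp(-rT) * N(-d2) - S_0 * exp(-qT) * N(-d1)
N(-d1) = 0.33462838; N(-d2) = 0.36128958
P = 26.9300 * 0.99634151 * 0.36128958 - 27.6800 * 0.99708875 * 0.33462838 = 0.4584


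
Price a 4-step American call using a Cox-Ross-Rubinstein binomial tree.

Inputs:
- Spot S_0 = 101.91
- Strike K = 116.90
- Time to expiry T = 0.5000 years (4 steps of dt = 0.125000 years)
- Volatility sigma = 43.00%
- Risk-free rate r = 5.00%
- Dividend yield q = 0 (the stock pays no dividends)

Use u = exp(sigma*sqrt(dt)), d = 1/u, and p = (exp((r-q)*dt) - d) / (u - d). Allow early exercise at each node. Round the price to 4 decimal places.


Answer: Price = V(0,0) = 8.5348

Derivation:
dt = T/N = 0.125000
u = exp(sigma*sqrt(dt)) = 1.164193; d = 1/u = 0.858964
p = (exp((r-q)*dt) - d) / (u - d) = 0.482607
Discount per step: exp(-r*dt) = 0.993769
Stock lattice S(k, i) with i counting down-moves:
  k=0: S(0,0) = 101.9100
  k=1: S(1,0) = 118.6429; S(1,1) = 87.5370
  k=2: S(2,0) = 138.1232; S(2,1) = 101.9100; S(2,2) = 75.1912
  k=3: S(3,0) = 160.8020; S(3,1) = 118.6429; S(3,2) = 87.5370; S(3,3) = 64.5866
  k=4: S(4,0) = 187.2046; S(4,1) = 138.1232; S(4,2) = 101.9100; S(4,3) = 75.1912; S(4,4) = 55.4775
Terminal payoffs V(N, i) = max(S_T - K, 0):
  V(4,0) = 70.304556; V(4,1) = 21.223193; V(4,2) = 0.000000; V(4,3) = 0.000000; V(4,4) = 0.000000
Backward induction: V(k, i) = exp(-r*dt) * [p * V(k+1, i) + (1-p) * V(k+1, i+1)]; then take max(V_cont, immediate exercise) for American.
  V(3,0) = exp(-r*dt) * [p*70.304556 + (1-p)*21.223193] = 44.630371; exercise = 43.902024; V(3,0) = max -> 44.630371
  V(3,1) = exp(-r*dt) * [p*21.223193 + (1-p)*0.000000] = 10.178638; exercise = 1.742887; V(3,1) = max -> 10.178638
  V(3,2) = exp(-r*dt) * [p*0.000000 + (1-p)*0.000000] = 0.000000; exercise = 0.000000; V(3,2) = max -> 0.000000
  V(3,3) = exp(-r*dt) * [p*0.000000 + (1-p)*0.000000] = 0.000000; exercise = 0.000000; V(3,3) = max -> 0.000000
  V(2,0) = exp(-r*dt) * [p*44.630371 + (1-p)*10.178638] = 26.638262; exercise = 21.223193; V(2,0) = max -> 26.638262
  V(2,1) = exp(-r*dt) * [p*10.178638 + (1-p)*0.000000] = 4.881672; exercise = 0.000000; V(2,1) = max -> 4.881672
  V(2,2) = exp(-r*dt) * [p*0.000000 + (1-p)*0.000000] = 0.000000; exercise = 0.000000; V(2,2) = max -> 0.000000
  V(1,0) = exp(-r*dt) * [p*26.638262 + (1-p)*4.881672] = 15.285712; exercise = 1.742887; V(1,0) = max -> 15.285712
  V(1,1) = exp(-r*dt) * [p*4.881672 + (1-p)*0.000000] = 2.341249; exercise = 0.000000; V(1,1) = max -> 2.341249
  V(0,0) = exp(-r*dt) * [p*15.285712 + (1-p)*2.341249] = 8.534823; exercise = 0.000000; V(0,0) = max -> 8.534823


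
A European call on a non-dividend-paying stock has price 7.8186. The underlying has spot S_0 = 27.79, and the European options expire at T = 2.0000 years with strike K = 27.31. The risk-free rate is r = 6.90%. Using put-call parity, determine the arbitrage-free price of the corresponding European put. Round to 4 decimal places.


Answer: Put price = 3.8183

Derivation:
Put-call parity: C - P = S_0 * exp(-qT) - K * exp(-rT).
S_0 * exp(-qT) = 27.7900 * 1.00000000 = 27.79000000
K * exp(-rT) = 27.3100 * 0.87109869 = 23.78970527
P = C - S*exp(-qT) + K*exp(-rT)
P = 7.8186 - 27.79000000 + 23.78970527 = 3.8183


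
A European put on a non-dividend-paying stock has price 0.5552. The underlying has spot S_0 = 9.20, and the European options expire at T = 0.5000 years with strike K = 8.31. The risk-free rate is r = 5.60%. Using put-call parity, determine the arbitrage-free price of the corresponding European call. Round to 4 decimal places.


Put-call parity: C - P = S_0 * exp(-qT) - K * exp(-rT).
S_0 * exp(-qT) = 9.2000 * 1.00000000 = 9.20000000
K * exp(-rT) = 8.3100 * 0.97238837 = 8.08054733
C = P + S*exp(-qT) - K*exp(-rT)
C = 0.5552 + 9.20000000 - 8.08054733 = 1.6747

Answer: Call price = 1.6747


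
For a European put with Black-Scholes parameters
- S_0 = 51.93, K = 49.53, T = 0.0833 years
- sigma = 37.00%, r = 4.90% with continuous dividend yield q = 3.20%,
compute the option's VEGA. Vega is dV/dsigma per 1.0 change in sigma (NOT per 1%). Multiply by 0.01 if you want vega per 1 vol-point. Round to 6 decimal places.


d1 = 0.5097564722; d2 = 0.4029680365
phi(d1) = 0.3503353769; exp(-qT) = 0.9973379496; exp(-rT) = 0.9959266188
Vega = S * exp(-qT) * phi(d1) * sqrt(T) = 51.9300 * 0.9973379496 * 0.3503353769 * 0.2886173938 = 5.236814

Answer: Vega = 5.236814


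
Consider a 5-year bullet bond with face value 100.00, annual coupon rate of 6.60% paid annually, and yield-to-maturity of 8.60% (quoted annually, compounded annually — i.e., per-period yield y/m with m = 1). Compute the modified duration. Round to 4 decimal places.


Answer: Modified duration = 4.0429

Derivation:
Coupon per period c = face * coupon_rate / m = 6.600000
Periods per year m = 1; per-period yield y/m = 0.086000
Number of cashflows N = 5
Cashflows (t years, CF_t, discount factor 1/(1+y/m)^(m*t), PV):
  t = 1.0000: CF_t = 6.600000, DF = 0.920810, PV = 6.077348
  t = 2.0000: CF_t = 6.600000, DF = 0.847892, PV = 5.596085
  t = 3.0000: CF_t = 6.600000, DF = 0.780747, PV = 5.152933
  t = 4.0000: CF_t = 6.600000, DF = 0.718920, PV = 4.744873
  t = 5.0000: CF_t = 106.600000, DF = 0.661989, PV = 70.568044
Price P = sum_t PV_t = 92.139283
First compute Macaulay numerator sum_t t * PV_t:
  t * PV_t at t = 1.0000: 6.077348
  t * PV_t at t = 2.0000: 11.192170
  t * PV_t at t = 3.0000: 15.458798
  t * PV_t at t = 4.0000: 18.979494
  t * PV_t at t = 5.0000: 352.840219
Macaulay duration D = 404.548028 / 92.139283 = 4.390614
Modified duration = D / (1 + y/m) = 4.390614 / (1 + 0.086000) = 4.042923


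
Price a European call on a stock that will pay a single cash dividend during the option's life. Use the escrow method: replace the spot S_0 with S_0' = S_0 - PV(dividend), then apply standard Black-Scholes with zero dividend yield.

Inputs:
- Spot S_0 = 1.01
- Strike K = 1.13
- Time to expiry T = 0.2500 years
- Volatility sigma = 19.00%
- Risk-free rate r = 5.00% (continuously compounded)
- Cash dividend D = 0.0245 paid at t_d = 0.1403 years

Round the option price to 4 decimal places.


PV(D) = D * exp(-r * t_d) = 0.0245 * 0.99300955 = 0.02432873
S_0' = S_0 - PV(D) = 1.0100 - 0.02432873 = 0.98567127
d1 = (ln(S_0'/K) + (r + sigma^2/2)*T) / (sigma*sqrt(T)) = -1.25934226
d2 = d1 - sigma*sqrt(T) = -1.35434226
exp(-rT) = 0.98757780
N(d1) = 0.10395337; N(d2) = 0.08781361
C = S_0' * N(d1) - K * exp(-rT) * N(d2) = 0.98567127 * 0.10395337 - 1.1300 * 0.98757780 * 0.08781361 = 0.0045

Answer: Price = 0.0045


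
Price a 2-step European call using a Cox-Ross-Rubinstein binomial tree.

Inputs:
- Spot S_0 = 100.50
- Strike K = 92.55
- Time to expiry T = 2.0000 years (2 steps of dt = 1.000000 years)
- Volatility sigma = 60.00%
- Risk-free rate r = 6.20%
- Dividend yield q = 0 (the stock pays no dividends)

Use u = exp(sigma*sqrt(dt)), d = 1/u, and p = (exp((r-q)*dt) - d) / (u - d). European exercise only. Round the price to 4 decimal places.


Answer: Price = V(0,0) = 38.2483

Derivation:
dt = T/N = 1.000000
u = exp(sigma*sqrt(dt)) = 1.822119; d = 1/u = 0.548812
p = (exp((r-q)*dt) - d) / (u - d) = 0.404577
Discount per step: exp(-r*dt) = 0.939883
Stock lattice S(k, i) with i counting down-moves:
  k=0: S(0,0) = 100.5000
  k=1: S(1,0) = 183.1229; S(1,1) = 55.1556
  k=2: S(2,0) = 333.6718; S(2,1) = 100.5000; S(2,2) = 30.2700
Terminal payoffs V(N, i) = max(S_T - K, 0):
  V(2,0) = 241.121751; V(2,1) = 7.950000; V(2,2) = 0.000000
Backward induction: V(k, i) = exp(-r*dt) * [p * V(k+1, i) + (1-p) * V(k+1, i+1)].
  V(1,0) = exp(-r*dt) * [p*241.121751 + (1-p)*7.950000] = 96.136778
  V(1,1) = exp(-r*dt) * [p*7.950000 + (1-p)*0.000000] = 3.023027
  V(0,0) = exp(-r*dt) * [p*96.136778 + (1-p)*3.023027] = 38.248255


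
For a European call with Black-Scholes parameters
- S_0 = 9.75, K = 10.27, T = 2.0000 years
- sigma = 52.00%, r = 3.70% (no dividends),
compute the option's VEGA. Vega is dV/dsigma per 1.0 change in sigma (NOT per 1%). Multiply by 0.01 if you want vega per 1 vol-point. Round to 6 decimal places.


d1 = 0.3976663302; d2 = -0.3377247223
phi(d1) = 0.3686130654; exp(-qT) = 1.0000000000; exp(-rT) = 0.9286716938
Vega = S * exp(-qT) * phi(d1) * sqrt(T) = 9.7500 * 1.0000000000 * 0.3686130654 * 1.4142135624 = 5.082652

Answer: Vega = 5.082652


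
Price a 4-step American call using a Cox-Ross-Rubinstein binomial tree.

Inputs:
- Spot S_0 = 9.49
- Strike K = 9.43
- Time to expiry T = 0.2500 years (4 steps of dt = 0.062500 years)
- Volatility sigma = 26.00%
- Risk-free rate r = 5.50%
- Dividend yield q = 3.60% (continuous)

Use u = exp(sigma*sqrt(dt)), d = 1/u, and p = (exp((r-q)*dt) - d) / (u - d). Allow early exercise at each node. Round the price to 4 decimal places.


dt = T/N = 0.062500
u = exp(sigma*sqrt(dt)) = 1.067159; d = 1/u = 0.937067
p = (exp((r-q)*dt) - d) / (u - d) = 0.492889
Discount per step: exp(-r*dt) = 0.996568
Stock lattice S(k, i) with i counting down-moves:
  k=0: S(0,0) = 9.4900
  k=1: S(1,0) = 10.1273; S(1,1) = 8.8928
  k=2: S(2,0) = 10.8075; S(2,1) = 9.4900; S(2,2) = 8.3331
  k=3: S(3,0) = 11.5333; S(3,1) = 10.1273; S(3,2) = 8.8928; S(3,3) = 7.8087
  k=4: S(4,0) = 12.3079; S(4,1) = 10.8075; S(4,2) = 9.4900; S(4,3) = 8.3331; S(4,4) = 7.3173
Terminal payoffs V(N, i) = max(S_T - K, 0):
  V(4,0) = 2.877867; V(4,1) = 1.377481; V(4,2) = 0.060000; V(4,3) = 0.000000; V(4,4) = 0.000000
Backward induction: V(k, i) = exp(-r*dt) * [p * V(k+1, i) + (1-p) * V(k+1, i+1)]; then take max(V_cont, immediate exercise) for American.
  V(3,0) = exp(-r*dt) * [p*2.877867 + (1-p)*1.377481] = 2.109740; exercise = 2.103301; V(3,0) = max -> 2.109740
  V(3,1) = exp(-r*dt) * [p*1.377481 + (1-p)*0.060000] = 0.706938; exercise = 0.697339; V(3,1) = max -> 0.706938
  V(3,2) = exp(-r*dt) * [p*0.060000 + (1-p)*0.000000] = 0.029472; exercise = 0.000000; V(3,2) = max -> 0.029472
  V(3,3) = exp(-r*dt) * [p*0.000000 + (1-p)*0.000000] = 0.000000; exercise = 0.000000; V(3,3) = max -> 0.000000
  V(2,0) = exp(-r*dt) * [p*2.109740 + (1-p)*0.706938] = 1.393566; exercise = 1.377481; V(2,0) = max -> 1.393566
  V(2,1) = exp(-r*dt) * [p*0.706938 + (1-p)*0.029472] = 0.362141; exercise = 0.060000; V(2,1) = max -> 0.362141
  V(2,2) = exp(-r*dt) * [p*0.029472 + (1-p)*0.000000] = 0.014477; exercise = 0.000000; V(2,2) = max -> 0.014477
  V(1,0) = exp(-r*dt) * [p*1.393566 + (1-p)*0.362141] = 0.867532; exercise = 0.697339; V(1,0) = max -> 0.867532
  V(1,1) = exp(-r*dt) * [p*0.362141 + (1-p)*0.014477] = 0.185199; exercise = 0.000000; V(1,1) = max -> 0.185199
  V(0,0) = exp(-r*dt) * [p*0.867532 + (1-p)*0.185199] = 0.519724; exercise = 0.060000; V(0,0) = max -> 0.519724

Answer: Price = V(0,0) = 0.5197


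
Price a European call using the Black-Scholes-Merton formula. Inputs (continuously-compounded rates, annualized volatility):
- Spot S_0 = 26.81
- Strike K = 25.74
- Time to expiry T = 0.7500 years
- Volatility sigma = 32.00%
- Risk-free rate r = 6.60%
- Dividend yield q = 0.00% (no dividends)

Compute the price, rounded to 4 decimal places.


d1 = (ln(S/K) + (r - q + 0.5*sigma^2) * T) / (sigma * sqrt(T)) = 0.46414902
d2 = d1 - sigma * sqrt(T) = 0.18702089
exp(-rT) = 0.95170516; exp(-qT) = 1.00000000
C = S_0 * exp(-qT) * N(d1) - K * exp(-rT) * N(d2)
N(d1) = 0.67872951; N(d2) = 0.57417787
C = 26.8100 * 1.00000000 * 0.67872951 - 25.7400 * 0.95170516 * 0.57417787 = 4.1312

Answer: Price = 4.1312


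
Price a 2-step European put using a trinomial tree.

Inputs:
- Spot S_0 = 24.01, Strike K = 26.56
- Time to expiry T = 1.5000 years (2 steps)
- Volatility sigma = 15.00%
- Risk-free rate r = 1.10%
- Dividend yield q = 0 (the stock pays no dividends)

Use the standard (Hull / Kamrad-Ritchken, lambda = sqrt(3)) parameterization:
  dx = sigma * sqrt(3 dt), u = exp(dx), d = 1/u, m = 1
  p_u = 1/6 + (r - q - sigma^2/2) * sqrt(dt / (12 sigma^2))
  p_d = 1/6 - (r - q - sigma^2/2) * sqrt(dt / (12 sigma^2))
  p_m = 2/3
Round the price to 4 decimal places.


dt = T/N = 0.750000; dx = sigma*sqrt(3*dt) = 0.225000
u = exp(dx) = 1.252323; d = 1/u = 0.798516
p_u = 0.166250, p_m = 0.666667, p_d = 0.167083
Discount per step: exp(-r*dt) = 0.991784
Stock lattice S(k, j) with j the centered position index:
  k=0: S(0,+0) = 24.0100
  k=1: S(1,-1) = 19.1724; S(1,+0) = 24.0100; S(1,+1) = 30.0683
  k=2: S(2,-2) = 15.3095; S(2,-1) = 19.1724; S(2,+0) = 24.0100; S(2,+1) = 30.0683; S(2,+2) = 37.6552
Terminal payoffs V(N, j) = max(K - S_T, 0):
  V(2,-2) = 11.250548; V(2,-1) = 7.387626; V(2,+0) = 2.550000; V(2,+1) = 0.000000; V(2,+2) = 0.000000
Backward induction: V(k, j) = exp(-r*dt) * [p_u * V(k+1, j+1) + p_m * V(k+1, j) + p_d * V(k+1, j-1)]
  V(1,-1) = exp(-r*dt) * [p_u*2.550000 + p_m*7.387626 + p_d*11.250548] = 7.169408
  V(1,+0) = exp(-r*dt) * [p_u*0.000000 + p_m*2.550000 + p_d*7.387626] = 2.910240
  V(1,+1) = exp(-r*dt) * [p_u*0.000000 + p_m*0.000000 + p_d*2.550000] = 0.422562
  V(0,+0) = exp(-r*dt) * [p_u*0.422562 + p_m*2.910240 + p_d*7.169408] = 3.181940

Answer: Price = V(0,0) = 3.1819


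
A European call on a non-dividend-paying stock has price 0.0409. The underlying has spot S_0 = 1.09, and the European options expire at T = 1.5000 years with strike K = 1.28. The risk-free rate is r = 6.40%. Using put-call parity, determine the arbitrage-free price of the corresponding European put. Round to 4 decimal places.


Answer: Put price = 0.1137

Derivation:
Put-call parity: C - P = S_0 * exp(-qT) - K * exp(-rT).
S_0 * exp(-qT) = 1.0900 * 1.00000000 = 1.09000000
K * exp(-rT) = 1.2800 * 0.90846402 = 1.16283394
P = C - S*exp(-qT) + K*exp(-rT)
P = 0.0409 - 1.09000000 + 1.16283394 = 0.1137


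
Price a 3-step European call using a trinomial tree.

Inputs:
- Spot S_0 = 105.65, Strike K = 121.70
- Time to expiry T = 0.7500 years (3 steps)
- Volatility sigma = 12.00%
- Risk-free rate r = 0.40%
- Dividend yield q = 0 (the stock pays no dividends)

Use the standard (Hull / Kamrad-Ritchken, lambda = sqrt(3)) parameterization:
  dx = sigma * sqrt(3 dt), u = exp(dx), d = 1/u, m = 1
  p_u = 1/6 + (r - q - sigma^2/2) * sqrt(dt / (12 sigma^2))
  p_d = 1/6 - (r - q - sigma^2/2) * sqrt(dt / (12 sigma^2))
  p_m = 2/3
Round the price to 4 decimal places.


Answer: Price = V(0,0) = 0.5390

Derivation:
dt = T/N = 0.250000; dx = sigma*sqrt(3*dt) = 0.103923
u = exp(dx) = 1.109515; d = 1/u = 0.901295
p_u = 0.162818, p_m = 0.666667, p_d = 0.170516
Discount per step: exp(-r*dt) = 0.999000
Stock lattice S(k, j) with j the centered position index:
  k=0: S(0,+0) = 105.6500
  k=1: S(1,-1) = 95.2218; S(1,+0) = 105.6500; S(1,+1) = 117.2203
  k=2: S(2,-2) = 85.8229; S(2,-1) = 95.2218; S(2,+0) = 105.6500; S(2,+1) = 117.2203; S(2,+2) = 130.0577
  k=3: S(3,-3) = 77.3517; S(3,-2) = 85.8229; S(3,-1) = 95.2218; S(3,+0) = 105.6500; S(3,+1) = 117.2203; S(3,+2) = 130.0577; S(3,+3) = 144.3009
Terminal payoffs V(N, j) = max(S_T - K, 0):
  V(3,-3) = 0.000000; V(3,-2) = 0.000000; V(3,-1) = 0.000000; V(3,+0) = 0.000000; V(3,+1) = 0.000000; V(3,+2) = 8.357654; V(3,+3) = 22.600927
Backward induction: V(k, j) = exp(-r*dt) * [p_u * V(k+1, j+1) + p_m * V(k+1, j) + p_d * V(k+1, j-1)]
  V(2,-2) = exp(-r*dt) * [p_u*0.000000 + p_m*0.000000 + p_d*0.000000] = 0.000000
  V(2,-1) = exp(-r*dt) * [p_u*0.000000 + p_m*0.000000 + p_d*0.000000] = 0.000000
  V(2,+0) = exp(-r*dt) * [p_u*0.000000 + p_m*0.000000 + p_d*0.000000] = 0.000000
  V(2,+1) = exp(-r*dt) * [p_u*8.357654 + p_m*0.000000 + p_d*0.000000] = 1.359414
  V(2,+2) = exp(-r*dt) * [p_u*22.600927 + p_m*8.357654 + p_d*0.000000] = 9.242352
  V(1,-1) = exp(-r*dt) * [p_u*0.000000 + p_m*0.000000 + p_d*0.000000] = 0.000000
  V(1,+0) = exp(-r*dt) * [p_u*1.359414 + p_m*0.000000 + p_d*0.000000] = 0.221115
  V(1,+1) = exp(-r*dt) * [p_u*9.242352 + p_m*1.359414 + p_d*0.000000] = 2.408684
  V(0,+0) = exp(-r*dt) * [p_u*2.408684 + p_m*0.221115 + p_d*0.000000] = 0.539047


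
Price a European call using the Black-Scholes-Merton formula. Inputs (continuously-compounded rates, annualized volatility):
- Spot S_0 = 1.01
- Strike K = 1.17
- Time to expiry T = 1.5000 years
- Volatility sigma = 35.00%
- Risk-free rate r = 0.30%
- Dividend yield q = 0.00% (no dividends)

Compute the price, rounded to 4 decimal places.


d1 = (ln(S/K) + (r - q + 0.5*sigma^2) * T) / (sigma * sqrt(T)) = -0.11822501
d2 = d1 - sigma * sqrt(T) = -0.54688572
exp(-rT) = 0.99551011; exp(-qT) = 1.00000000
C = S_0 * exp(-qT) * N(d1) - K * exp(-rT) * N(d2)
N(d1) = 0.45294469; N(d2) = 0.29222862
C = 1.0100 * 1.00000000 * 0.45294469 - 1.1700 * 0.99551011 * 0.29222862 = 0.1171

Answer: Price = 0.1171


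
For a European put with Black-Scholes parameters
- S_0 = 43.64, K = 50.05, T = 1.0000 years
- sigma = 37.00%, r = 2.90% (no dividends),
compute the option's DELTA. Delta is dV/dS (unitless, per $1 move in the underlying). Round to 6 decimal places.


Answer: Delta = -0.542614

Derivation:
d1 = -0.1070225535; d2 = -0.4770225535
phi(d1) = 0.3966641022; exp(-qT) = 1.0000000000; exp(-rT) = 0.9714164645
N(-d1) = 0.5426144563
Delta = -exp(-qT) * N(-d1) = -1.0000000000 * 0.5426144563 = -0.542614


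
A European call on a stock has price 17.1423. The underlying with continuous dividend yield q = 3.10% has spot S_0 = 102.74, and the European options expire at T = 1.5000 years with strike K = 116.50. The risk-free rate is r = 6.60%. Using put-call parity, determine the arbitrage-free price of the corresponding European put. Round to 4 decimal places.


Put-call parity: C - P = S_0 * exp(-qT) - K * exp(-rT).
S_0 * exp(-qT) = 102.7400 * 0.95456456 = 98.07196295
K * exp(-rT) = 116.5000 * 0.90574271 = 105.51902548
P = C - S*exp(-qT) + K*exp(-rT)
P = 17.1423 - 98.07196295 + 105.51902548 = 24.5894

Answer: Put price = 24.5894


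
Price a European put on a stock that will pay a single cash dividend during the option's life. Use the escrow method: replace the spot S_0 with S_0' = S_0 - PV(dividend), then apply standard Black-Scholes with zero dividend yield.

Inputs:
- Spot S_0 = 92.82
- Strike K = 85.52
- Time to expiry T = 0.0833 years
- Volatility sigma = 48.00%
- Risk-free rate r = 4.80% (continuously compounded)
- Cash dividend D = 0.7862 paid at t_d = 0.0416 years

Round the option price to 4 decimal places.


Answer: Price = 2.2081

Derivation:
PV(D) = D * exp(-r * t_d) = 0.7862 * 0.99800519 = 0.78463168
S_0' = S_0 - PV(D) = 92.8200 - 0.78463168 = 92.03536832
d1 = (ln(S_0'/K) + (r + sigma^2/2)*T) / (sigma*sqrt(T)) = 0.62811843
d2 = d1 - sigma*sqrt(T) = 0.48958209
exp(-rT) = 0.99600958
N(-d1) = 0.26496318; N(-d2) = 0.31221483
P = K * exp(-rT) * N(-d2) - S_0' * N(-d1) = 85.5200 * 0.99600958 * 0.31221483 - 92.03536832 * 0.26496318 = 2.2081


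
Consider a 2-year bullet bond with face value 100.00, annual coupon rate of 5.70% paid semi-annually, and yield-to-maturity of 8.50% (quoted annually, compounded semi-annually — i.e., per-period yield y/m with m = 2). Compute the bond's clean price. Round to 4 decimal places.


Coupon per period c = face * coupon_rate / m = 2.850000
Periods per year m = 2; per-period yield y/m = 0.042500
Number of cashflows N = 4
Cashflows (t years, CF_t, discount factor 1/(1+y/m)^(m*t), PV):
  t = 0.5000: CF_t = 2.850000, DF = 0.959233, PV = 2.733813
  t = 1.0000: CF_t = 2.850000, DF = 0.920127, PV = 2.622363
  t = 1.5000: CF_t = 2.850000, DF = 0.882616, PV = 2.515456
  t = 2.0000: CF_t = 102.850000, DF = 0.846634, PV = 87.076315
Price P = sum_t PV_t = 94.947946

Answer: Price = 94.9479


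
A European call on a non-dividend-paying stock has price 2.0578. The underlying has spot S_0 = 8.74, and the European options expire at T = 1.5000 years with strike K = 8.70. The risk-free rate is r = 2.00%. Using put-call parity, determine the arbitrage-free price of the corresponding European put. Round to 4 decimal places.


Answer: Put price = 1.7607

Derivation:
Put-call parity: C - P = S_0 * exp(-qT) - K * exp(-rT).
S_0 * exp(-qT) = 8.7400 * 1.00000000 = 8.74000000
K * exp(-rT) = 8.7000 * 0.97044553 = 8.44287614
P = C - S*exp(-qT) + K*exp(-rT)
P = 2.0578 - 8.74000000 + 8.44287614 = 1.7607


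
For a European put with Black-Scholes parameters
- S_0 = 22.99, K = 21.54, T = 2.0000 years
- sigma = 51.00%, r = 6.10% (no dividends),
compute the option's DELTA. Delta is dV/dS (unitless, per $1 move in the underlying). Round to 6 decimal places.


Answer: Delta = -0.267595

Derivation:
d1 = 0.6201016828; d2 = -0.1011472340
phi(d1) = 0.3291632069; exp(-qT) = 1.0000000000; exp(-rT) = 0.8851483685
N(-d1) = 0.2675954222
Delta = -exp(-qT) * N(-d1) = -1.0000000000 * 0.2675954222 = -0.267595


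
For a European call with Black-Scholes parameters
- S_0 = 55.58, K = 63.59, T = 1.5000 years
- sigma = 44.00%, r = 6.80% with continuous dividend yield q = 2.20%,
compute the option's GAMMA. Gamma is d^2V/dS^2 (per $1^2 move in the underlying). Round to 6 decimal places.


d1 = 0.1476507863; d2 = -0.3912369571
phi(d1) = 0.3946172739; exp(-qT) = 0.9675385596; exp(-rT) = 0.9030295517
Gamma = exp(-qT) * phi(d1) / (S * sigma * sqrt(T)) = 0.9675385596 * 0.3946172739 / (55.5800 * 0.4400 * 1.2247448714) = 0.012748

Answer: Gamma = 0.012748


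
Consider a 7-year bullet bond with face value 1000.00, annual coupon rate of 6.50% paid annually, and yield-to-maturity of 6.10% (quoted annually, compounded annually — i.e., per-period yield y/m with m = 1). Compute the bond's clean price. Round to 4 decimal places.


Coupon per period c = face * coupon_rate / m = 65.000000
Periods per year m = 1; per-period yield y/m = 0.061000
Number of cashflows N = 7
Cashflows (t years, CF_t, discount factor 1/(1+y/m)^(m*t), PV):
  t = 1.0000: CF_t = 65.000000, DF = 0.942507, PV = 61.262959
  t = 2.0000: CF_t = 65.000000, DF = 0.888320, PV = 57.740772
  t = 3.0000: CF_t = 65.000000, DF = 0.837247, PV = 54.421086
  t = 4.0000: CF_t = 65.000000, DF = 0.789112, PV = 51.292258
  t = 5.0000: CF_t = 65.000000, DF = 0.743743, PV = 48.343316
  t = 6.0000: CF_t = 65.000000, DF = 0.700983, PV = 45.563917
  t = 7.0000: CF_t = 1065.000000, DF = 0.660682, PV = 703.626067
Price P = sum_t PV_t = 1022.250377

Answer: Price = 1022.2504


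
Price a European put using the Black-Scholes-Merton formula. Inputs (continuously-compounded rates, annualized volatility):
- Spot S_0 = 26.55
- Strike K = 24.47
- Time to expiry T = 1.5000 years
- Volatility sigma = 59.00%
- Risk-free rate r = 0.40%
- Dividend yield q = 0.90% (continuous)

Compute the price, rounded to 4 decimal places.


Answer: Price = 6.2267

Derivation:
d1 = (ln(S/K) + (r - q + 0.5*sigma^2) * T) / (sigma * sqrt(T)) = 0.46382108
d2 = d1 - sigma * sqrt(T) = -0.25877839
exp(-rT) = 0.99401796; exp(-qT) = 0.98659072
P = K * exp(-rT) * N(-d2) - S_0 * exp(-qT) * N(-d1)
N(-d1) = 0.32138797; N(-d2) = 0.60209688
P = 24.4700 * 0.99401796 * 0.60209688 - 26.5500 * 0.98659072 * 0.32138797 = 6.2267


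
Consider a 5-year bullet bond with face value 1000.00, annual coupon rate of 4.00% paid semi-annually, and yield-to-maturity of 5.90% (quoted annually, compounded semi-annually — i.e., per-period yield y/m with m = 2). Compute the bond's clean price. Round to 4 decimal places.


Answer: Price = 918.7559

Derivation:
Coupon per period c = face * coupon_rate / m = 20.000000
Periods per year m = 2; per-period yield y/m = 0.029500
Number of cashflows N = 10
Cashflows (t years, CF_t, discount factor 1/(1+y/m)^(m*t), PV):
  t = 0.5000: CF_t = 20.000000, DF = 0.971345, PV = 19.426906
  t = 1.0000: CF_t = 20.000000, DF = 0.943512, PV = 18.870234
  t = 1.5000: CF_t = 20.000000, DF = 0.916476, PV = 18.329514
  t = 2.0000: CF_t = 20.000000, DF = 0.890214, PV = 17.804287
  t = 2.5000: CF_t = 20.000000, DF = 0.864706, PV = 17.294111
  t = 3.0000: CF_t = 20.000000, DF = 0.839928, PV = 16.798554
  t = 3.5000: CF_t = 20.000000, DF = 0.815860, PV = 16.317196
  t = 4.0000: CF_t = 20.000000, DF = 0.792482, PV = 15.849632
  t = 4.5000: CF_t = 20.000000, DF = 0.769773, PV = 15.395466
  t = 5.0000: CF_t = 1020.000000, DF = 0.747716, PV = 762.669998
Price P = sum_t PV_t = 918.755898


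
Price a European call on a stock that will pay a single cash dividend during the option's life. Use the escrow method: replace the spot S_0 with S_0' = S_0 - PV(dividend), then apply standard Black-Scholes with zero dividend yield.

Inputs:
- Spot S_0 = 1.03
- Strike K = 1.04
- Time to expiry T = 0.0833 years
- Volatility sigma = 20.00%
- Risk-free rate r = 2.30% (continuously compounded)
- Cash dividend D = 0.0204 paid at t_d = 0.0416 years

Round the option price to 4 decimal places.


PV(D) = D * exp(-r * t_d) = 0.0204 * 0.99904366 = 0.02038049
S_0' = S_0 - PV(D) = 1.0300 - 0.02038049 = 1.00961951
d1 = (ln(S_0'/K) + (r + sigma^2/2)*T) / (sigma*sqrt(T)) = -0.45155415
d2 = d1 - sigma*sqrt(T) = -0.50927763
exp(-rT) = 0.99808593
N(d1) = 0.32579510; N(d2) = 0.30527882
C = S_0' * N(d1) - K * exp(-rT) * N(d2) = 1.00961951 * 0.32579510 - 1.0400 * 0.99808593 * 0.30527882 = 0.0120

Answer: Price = 0.0120


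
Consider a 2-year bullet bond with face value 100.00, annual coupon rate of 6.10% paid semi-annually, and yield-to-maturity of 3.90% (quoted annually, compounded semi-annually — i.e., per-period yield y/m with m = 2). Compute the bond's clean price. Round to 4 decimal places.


Coupon per period c = face * coupon_rate / m = 3.050000
Periods per year m = 2; per-period yield y/m = 0.019500
Number of cashflows N = 4
Cashflows (t years, CF_t, discount factor 1/(1+y/m)^(m*t), PV):
  t = 0.5000: CF_t = 3.050000, DF = 0.980873, PV = 2.991663
  t = 1.0000: CF_t = 3.050000, DF = 0.962112, PV = 2.934441
  t = 1.5000: CF_t = 3.050000, DF = 0.943709, PV = 2.878314
  t = 2.0000: CF_t = 103.050000, DF = 0.925659, PV = 95.389171
Price P = sum_t PV_t = 104.193589

Answer: Price = 104.1936


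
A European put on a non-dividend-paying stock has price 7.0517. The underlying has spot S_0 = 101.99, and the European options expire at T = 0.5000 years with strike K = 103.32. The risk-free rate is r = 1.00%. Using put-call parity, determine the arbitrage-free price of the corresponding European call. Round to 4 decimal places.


Answer: Call price = 6.2370

Derivation:
Put-call parity: C - P = S_0 * exp(-qT) - K * exp(-rT).
S_0 * exp(-qT) = 101.9900 * 1.00000000 = 101.99000000
K * exp(-rT) = 103.3200 * 0.99501248 = 102.80468935
C = P + S*exp(-qT) - K*exp(-rT)
C = 7.0517 + 101.99000000 - 102.80468935 = 6.2370


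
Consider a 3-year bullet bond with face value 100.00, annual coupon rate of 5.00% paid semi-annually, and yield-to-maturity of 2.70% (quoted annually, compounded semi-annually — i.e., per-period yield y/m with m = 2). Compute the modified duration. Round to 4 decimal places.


Answer: Modified duration = 2.7918

Derivation:
Coupon per period c = face * coupon_rate / m = 2.500000
Periods per year m = 2; per-period yield y/m = 0.013500
Number of cashflows N = 6
Cashflows (t years, CF_t, discount factor 1/(1+y/m)^(m*t), PV):
  t = 0.5000: CF_t = 2.500000, DF = 0.986680, PV = 2.466700
  t = 1.0000: CF_t = 2.500000, DF = 0.973537, PV = 2.433843
  t = 1.5000: CF_t = 2.500000, DF = 0.960569, PV = 2.401423
  t = 2.0000: CF_t = 2.500000, DF = 0.947774, PV = 2.369436
  t = 2.5000: CF_t = 2.500000, DF = 0.935150, PV = 2.337875
  t = 3.0000: CF_t = 102.500000, DF = 0.922694, PV = 94.576088
Price P = sum_t PV_t = 106.585365
First compute Macaulay numerator sum_t t * PV_t:
  t * PV_t at t = 0.5000: 1.233350
  t * PV_t at t = 1.0000: 2.433843
  t * PV_t at t = 1.5000: 3.602135
  t * PV_t at t = 2.0000: 4.738872
  t * PV_t at t = 2.5000: 5.844687
  t * PV_t at t = 3.0000: 283.728265
Macaulay duration D = 301.581151 / 106.585365 = 2.829480
Modified duration = D / (1 + y/m) = 2.829480 / (1 + 0.013500) = 2.791791


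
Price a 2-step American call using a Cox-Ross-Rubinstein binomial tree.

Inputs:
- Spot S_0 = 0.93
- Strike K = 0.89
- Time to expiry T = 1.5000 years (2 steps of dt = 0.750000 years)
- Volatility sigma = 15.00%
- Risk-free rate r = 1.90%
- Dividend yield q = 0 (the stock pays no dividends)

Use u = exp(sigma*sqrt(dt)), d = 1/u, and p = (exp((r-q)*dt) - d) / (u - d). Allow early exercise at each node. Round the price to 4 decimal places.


dt = T/N = 0.750000
u = exp(sigma*sqrt(dt)) = 1.138719; d = 1/u = 0.878180
p = (exp((r-q)*dt) - d) / (u - d) = 0.522656
Discount per step: exp(-r*dt) = 0.985851
Stock lattice S(k, i) with i counting down-moves:
  k=0: S(0,0) = 0.9300
  k=1: S(1,0) = 1.0590; S(1,1) = 0.8167
  k=2: S(2,0) = 1.2059; S(2,1) = 0.9300; S(2,2) = 0.7172
Terminal payoffs V(N, i) = max(S_T - K, 0):
  V(2,0) = 0.315913; V(2,1) = 0.040000; V(2,2) = 0.000000
Backward induction: V(k, i) = exp(-r*dt) * [p * V(k+1, i) + (1-p) * V(k+1, i+1)]; then take max(V_cont, immediate exercise) for American.
  V(1,0) = exp(-r*dt) * [p*0.315913 + (1-p)*0.040000] = 0.181601; exercise = 0.169009; V(1,0) = max -> 0.181601
  V(1,1) = exp(-r*dt) * [p*0.040000 + (1-p)*0.000000] = 0.020610; exercise = 0.000000; V(1,1) = max -> 0.020610
  V(0,0) = exp(-r*dt) * [p*0.181601 + (1-p)*0.020610] = 0.103271; exercise = 0.040000; V(0,0) = max -> 0.103271

Answer: Price = V(0,0) = 0.1033


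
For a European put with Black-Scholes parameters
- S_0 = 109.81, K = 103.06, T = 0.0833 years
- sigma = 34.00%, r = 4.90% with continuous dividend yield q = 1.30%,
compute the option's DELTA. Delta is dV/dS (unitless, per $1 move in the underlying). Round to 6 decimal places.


d1 = 0.7261169799; d2 = 0.6279870660
phi(d1) = 0.3064926613; exp(-qT) = 0.9989176861; exp(-rT) = 0.9959266188
N(-d1) = 0.2338835303
Delta = -exp(-qT) * N(-d1) = -0.9989176861 * 0.2338835303 = -0.233630

Answer: Delta = -0.233630


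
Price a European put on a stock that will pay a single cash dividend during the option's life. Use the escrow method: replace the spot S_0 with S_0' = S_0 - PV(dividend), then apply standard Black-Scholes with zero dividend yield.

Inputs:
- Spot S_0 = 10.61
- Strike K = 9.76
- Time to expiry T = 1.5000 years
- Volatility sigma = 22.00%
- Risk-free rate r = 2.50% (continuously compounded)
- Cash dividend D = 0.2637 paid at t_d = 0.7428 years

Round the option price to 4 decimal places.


Answer: Price = 0.6496

Derivation:
PV(D) = D * exp(-r * t_d) = 0.2637 * 0.98160136 = 0.25884828
S_0' = S_0 - PV(D) = 10.6100 - 0.25884828 = 10.35115172
d1 = (ln(S_0'/K) + (r + sigma^2/2)*T) / (sigma*sqrt(T)) = 0.49214476
d2 = d1 - sigma*sqrt(T) = 0.22270089
exp(-rT) = 0.96319442
N(-d1) = 0.31130850; N(-d2) = 0.41188415
P = K * exp(-rT) * N(-d2) - S_0' * N(-d1) = 9.7600 * 0.96319442 * 0.41188415 - 10.35115172 * 0.31130850 = 0.6496
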